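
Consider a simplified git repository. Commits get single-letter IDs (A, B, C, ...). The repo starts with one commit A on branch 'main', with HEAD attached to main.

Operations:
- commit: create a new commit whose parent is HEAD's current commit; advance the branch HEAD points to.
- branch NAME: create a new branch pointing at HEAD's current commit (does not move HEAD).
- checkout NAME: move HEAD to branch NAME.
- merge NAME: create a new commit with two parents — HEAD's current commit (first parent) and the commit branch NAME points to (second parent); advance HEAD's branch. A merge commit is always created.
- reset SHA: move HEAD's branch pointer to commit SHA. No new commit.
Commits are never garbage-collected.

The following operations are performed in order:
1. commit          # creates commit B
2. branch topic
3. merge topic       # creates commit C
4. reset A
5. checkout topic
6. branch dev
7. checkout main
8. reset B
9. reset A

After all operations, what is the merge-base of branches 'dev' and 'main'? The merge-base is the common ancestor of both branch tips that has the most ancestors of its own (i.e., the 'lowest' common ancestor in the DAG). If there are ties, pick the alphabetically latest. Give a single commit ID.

After op 1 (commit): HEAD=main@B [main=B]
After op 2 (branch): HEAD=main@B [main=B topic=B]
After op 3 (merge): HEAD=main@C [main=C topic=B]
After op 4 (reset): HEAD=main@A [main=A topic=B]
After op 5 (checkout): HEAD=topic@B [main=A topic=B]
After op 6 (branch): HEAD=topic@B [dev=B main=A topic=B]
After op 7 (checkout): HEAD=main@A [dev=B main=A topic=B]
After op 8 (reset): HEAD=main@B [dev=B main=B topic=B]
After op 9 (reset): HEAD=main@A [dev=B main=A topic=B]
ancestors(dev=B): ['A', 'B']
ancestors(main=A): ['A']
common: ['A']

Answer: A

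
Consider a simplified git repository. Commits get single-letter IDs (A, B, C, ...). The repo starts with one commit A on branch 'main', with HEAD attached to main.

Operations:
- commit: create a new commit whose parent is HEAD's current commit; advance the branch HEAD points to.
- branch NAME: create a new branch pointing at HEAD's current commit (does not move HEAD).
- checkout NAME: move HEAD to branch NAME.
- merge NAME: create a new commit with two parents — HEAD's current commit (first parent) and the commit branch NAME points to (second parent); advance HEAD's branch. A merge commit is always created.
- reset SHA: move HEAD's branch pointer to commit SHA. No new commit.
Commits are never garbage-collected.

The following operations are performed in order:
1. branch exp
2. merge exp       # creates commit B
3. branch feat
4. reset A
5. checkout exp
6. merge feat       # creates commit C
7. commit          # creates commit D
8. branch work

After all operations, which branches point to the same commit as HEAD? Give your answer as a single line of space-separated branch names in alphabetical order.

After op 1 (branch): HEAD=main@A [exp=A main=A]
After op 2 (merge): HEAD=main@B [exp=A main=B]
After op 3 (branch): HEAD=main@B [exp=A feat=B main=B]
After op 4 (reset): HEAD=main@A [exp=A feat=B main=A]
After op 5 (checkout): HEAD=exp@A [exp=A feat=B main=A]
After op 6 (merge): HEAD=exp@C [exp=C feat=B main=A]
After op 7 (commit): HEAD=exp@D [exp=D feat=B main=A]
After op 8 (branch): HEAD=exp@D [exp=D feat=B main=A work=D]

Answer: exp work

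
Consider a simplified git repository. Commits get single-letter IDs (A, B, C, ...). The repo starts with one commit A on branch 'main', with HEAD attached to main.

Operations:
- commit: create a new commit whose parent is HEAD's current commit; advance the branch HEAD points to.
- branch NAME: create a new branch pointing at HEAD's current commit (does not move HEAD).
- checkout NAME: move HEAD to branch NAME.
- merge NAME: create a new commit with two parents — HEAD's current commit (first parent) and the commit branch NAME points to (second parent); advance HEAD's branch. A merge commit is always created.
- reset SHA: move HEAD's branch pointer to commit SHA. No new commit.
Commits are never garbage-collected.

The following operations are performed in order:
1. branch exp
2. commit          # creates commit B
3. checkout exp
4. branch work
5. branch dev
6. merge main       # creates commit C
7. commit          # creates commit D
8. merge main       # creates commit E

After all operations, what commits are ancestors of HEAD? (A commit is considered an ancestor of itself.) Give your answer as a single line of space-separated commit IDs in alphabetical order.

After op 1 (branch): HEAD=main@A [exp=A main=A]
After op 2 (commit): HEAD=main@B [exp=A main=B]
After op 3 (checkout): HEAD=exp@A [exp=A main=B]
After op 4 (branch): HEAD=exp@A [exp=A main=B work=A]
After op 5 (branch): HEAD=exp@A [dev=A exp=A main=B work=A]
After op 6 (merge): HEAD=exp@C [dev=A exp=C main=B work=A]
After op 7 (commit): HEAD=exp@D [dev=A exp=D main=B work=A]
After op 8 (merge): HEAD=exp@E [dev=A exp=E main=B work=A]

Answer: A B C D E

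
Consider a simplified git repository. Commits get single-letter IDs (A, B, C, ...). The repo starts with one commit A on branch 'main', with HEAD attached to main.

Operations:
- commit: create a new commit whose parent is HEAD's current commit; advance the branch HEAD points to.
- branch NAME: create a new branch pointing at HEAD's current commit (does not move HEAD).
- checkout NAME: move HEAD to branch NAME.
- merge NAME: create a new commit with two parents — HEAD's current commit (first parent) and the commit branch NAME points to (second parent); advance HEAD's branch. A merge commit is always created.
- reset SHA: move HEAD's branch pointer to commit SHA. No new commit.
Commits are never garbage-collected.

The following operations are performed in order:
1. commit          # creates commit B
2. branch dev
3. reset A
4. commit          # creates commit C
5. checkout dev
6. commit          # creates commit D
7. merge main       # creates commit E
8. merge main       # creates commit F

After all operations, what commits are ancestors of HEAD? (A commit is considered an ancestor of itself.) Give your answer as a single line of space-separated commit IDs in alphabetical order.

After op 1 (commit): HEAD=main@B [main=B]
After op 2 (branch): HEAD=main@B [dev=B main=B]
After op 3 (reset): HEAD=main@A [dev=B main=A]
After op 4 (commit): HEAD=main@C [dev=B main=C]
After op 5 (checkout): HEAD=dev@B [dev=B main=C]
After op 6 (commit): HEAD=dev@D [dev=D main=C]
After op 7 (merge): HEAD=dev@E [dev=E main=C]
After op 8 (merge): HEAD=dev@F [dev=F main=C]

Answer: A B C D E F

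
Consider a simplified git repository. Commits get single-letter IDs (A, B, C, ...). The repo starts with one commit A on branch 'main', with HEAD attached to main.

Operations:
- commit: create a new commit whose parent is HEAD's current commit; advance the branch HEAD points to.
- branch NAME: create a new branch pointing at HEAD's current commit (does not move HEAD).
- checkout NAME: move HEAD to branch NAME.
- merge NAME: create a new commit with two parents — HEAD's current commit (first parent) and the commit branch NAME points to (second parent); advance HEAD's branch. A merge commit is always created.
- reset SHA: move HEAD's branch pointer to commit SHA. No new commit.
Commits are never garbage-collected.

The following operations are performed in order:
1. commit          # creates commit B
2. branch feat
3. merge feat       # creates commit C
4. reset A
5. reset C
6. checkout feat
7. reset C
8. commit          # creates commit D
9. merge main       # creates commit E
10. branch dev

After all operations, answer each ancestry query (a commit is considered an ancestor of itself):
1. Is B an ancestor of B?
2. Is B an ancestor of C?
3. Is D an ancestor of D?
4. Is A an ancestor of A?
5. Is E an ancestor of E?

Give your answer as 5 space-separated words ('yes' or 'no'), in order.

After op 1 (commit): HEAD=main@B [main=B]
After op 2 (branch): HEAD=main@B [feat=B main=B]
After op 3 (merge): HEAD=main@C [feat=B main=C]
After op 4 (reset): HEAD=main@A [feat=B main=A]
After op 5 (reset): HEAD=main@C [feat=B main=C]
After op 6 (checkout): HEAD=feat@B [feat=B main=C]
After op 7 (reset): HEAD=feat@C [feat=C main=C]
After op 8 (commit): HEAD=feat@D [feat=D main=C]
After op 9 (merge): HEAD=feat@E [feat=E main=C]
After op 10 (branch): HEAD=feat@E [dev=E feat=E main=C]
ancestors(B) = {A,B}; B in? yes
ancestors(C) = {A,B,C}; B in? yes
ancestors(D) = {A,B,C,D}; D in? yes
ancestors(A) = {A}; A in? yes
ancestors(E) = {A,B,C,D,E}; E in? yes

Answer: yes yes yes yes yes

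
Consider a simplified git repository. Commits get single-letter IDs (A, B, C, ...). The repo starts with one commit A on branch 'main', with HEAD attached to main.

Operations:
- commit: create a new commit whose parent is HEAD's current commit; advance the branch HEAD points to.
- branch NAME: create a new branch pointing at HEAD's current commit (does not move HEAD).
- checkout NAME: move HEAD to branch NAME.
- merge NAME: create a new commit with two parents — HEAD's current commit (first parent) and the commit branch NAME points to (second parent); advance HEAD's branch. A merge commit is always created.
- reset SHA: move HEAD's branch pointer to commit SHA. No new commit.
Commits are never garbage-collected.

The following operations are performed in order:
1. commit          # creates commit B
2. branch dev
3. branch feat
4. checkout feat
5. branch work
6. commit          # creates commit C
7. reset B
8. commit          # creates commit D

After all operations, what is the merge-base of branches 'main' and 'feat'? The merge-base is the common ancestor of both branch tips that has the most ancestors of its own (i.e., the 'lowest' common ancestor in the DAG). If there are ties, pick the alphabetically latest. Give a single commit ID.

After op 1 (commit): HEAD=main@B [main=B]
After op 2 (branch): HEAD=main@B [dev=B main=B]
After op 3 (branch): HEAD=main@B [dev=B feat=B main=B]
After op 4 (checkout): HEAD=feat@B [dev=B feat=B main=B]
After op 5 (branch): HEAD=feat@B [dev=B feat=B main=B work=B]
After op 6 (commit): HEAD=feat@C [dev=B feat=C main=B work=B]
After op 7 (reset): HEAD=feat@B [dev=B feat=B main=B work=B]
After op 8 (commit): HEAD=feat@D [dev=B feat=D main=B work=B]
ancestors(main=B): ['A', 'B']
ancestors(feat=D): ['A', 'B', 'D']
common: ['A', 'B']

Answer: B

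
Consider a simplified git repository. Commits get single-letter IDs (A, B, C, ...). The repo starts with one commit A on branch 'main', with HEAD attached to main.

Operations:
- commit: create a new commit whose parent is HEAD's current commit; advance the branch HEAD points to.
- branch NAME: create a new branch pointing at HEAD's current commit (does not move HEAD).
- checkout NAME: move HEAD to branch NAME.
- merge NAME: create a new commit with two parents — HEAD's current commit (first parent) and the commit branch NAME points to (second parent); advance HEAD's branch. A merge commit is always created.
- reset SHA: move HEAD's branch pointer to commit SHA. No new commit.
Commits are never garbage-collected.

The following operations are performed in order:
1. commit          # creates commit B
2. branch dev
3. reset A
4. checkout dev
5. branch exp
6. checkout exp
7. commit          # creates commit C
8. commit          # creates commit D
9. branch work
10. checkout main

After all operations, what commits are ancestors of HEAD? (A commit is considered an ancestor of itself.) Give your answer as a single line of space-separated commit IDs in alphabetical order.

Answer: A

Derivation:
After op 1 (commit): HEAD=main@B [main=B]
After op 2 (branch): HEAD=main@B [dev=B main=B]
After op 3 (reset): HEAD=main@A [dev=B main=A]
After op 4 (checkout): HEAD=dev@B [dev=B main=A]
After op 5 (branch): HEAD=dev@B [dev=B exp=B main=A]
After op 6 (checkout): HEAD=exp@B [dev=B exp=B main=A]
After op 7 (commit): HEAD=exp@C [dev=B exp=C main=A]
After op 8 (commit): HEAD=exp@D [dev=B exp=D main=A]
After op 9 (branch): HEAD=exp@D [dev=B exp=D main=A work=D]
After op 10 (checkout): HEAD=main@A [dev=B exp=D main=A work=D]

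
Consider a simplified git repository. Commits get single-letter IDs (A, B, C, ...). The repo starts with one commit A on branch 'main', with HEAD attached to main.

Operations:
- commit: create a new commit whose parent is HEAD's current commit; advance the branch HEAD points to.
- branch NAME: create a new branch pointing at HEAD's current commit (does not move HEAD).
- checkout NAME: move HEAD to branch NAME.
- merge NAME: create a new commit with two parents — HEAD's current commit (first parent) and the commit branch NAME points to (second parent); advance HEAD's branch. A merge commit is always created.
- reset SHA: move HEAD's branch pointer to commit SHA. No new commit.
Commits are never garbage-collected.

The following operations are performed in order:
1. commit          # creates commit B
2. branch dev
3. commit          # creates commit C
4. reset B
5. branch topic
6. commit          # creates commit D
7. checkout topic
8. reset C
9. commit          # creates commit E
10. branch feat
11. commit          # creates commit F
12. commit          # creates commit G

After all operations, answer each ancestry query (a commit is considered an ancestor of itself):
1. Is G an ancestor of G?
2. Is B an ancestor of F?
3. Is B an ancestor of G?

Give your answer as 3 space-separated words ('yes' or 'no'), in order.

Answer: yes yes yes

Derivation:
After op 1 (commit): HEAD=main@B [main=B]
After op 2 (branch): HEAD=main@B [dev=B main=B]
After op 3 (commit): HEAD=main@C [dev=B main=C]
After op 4 (reset): HEAD=main@B [dev=B main=B]
After op 5 (branch): HEAD=main@B [dev=B main=B topic=B]
After op 6 (commit): HEAD=main@D [dev=B main=D topic=B]
After op 7 (checkout): HEAD=topic@B [dev=B main=D topic=B]
After op 8 (reset): HEAD=topic@C [dev=B main=D topic=C]
After op 9 (commit): HEAD=topic@E [dev=B main=D topic=E]
After op 10 (branch): HEAD=topic@E [dev=B feat=E main=D topic=E]
After op 11 (commit): HEAD=topic@F [dev=B feat=E main=D topic=F]
After op 12 (commit): HEAD=topic@G [dev=B feat=E main=D topic=G]
ancestors(G) = {A,B,C,E,F,G}; G in? yes
ancestors(F) = {A,B,C,E,F}; B in? yes
ancestors(G) = {A,B,C,E,F,G}; B in? yes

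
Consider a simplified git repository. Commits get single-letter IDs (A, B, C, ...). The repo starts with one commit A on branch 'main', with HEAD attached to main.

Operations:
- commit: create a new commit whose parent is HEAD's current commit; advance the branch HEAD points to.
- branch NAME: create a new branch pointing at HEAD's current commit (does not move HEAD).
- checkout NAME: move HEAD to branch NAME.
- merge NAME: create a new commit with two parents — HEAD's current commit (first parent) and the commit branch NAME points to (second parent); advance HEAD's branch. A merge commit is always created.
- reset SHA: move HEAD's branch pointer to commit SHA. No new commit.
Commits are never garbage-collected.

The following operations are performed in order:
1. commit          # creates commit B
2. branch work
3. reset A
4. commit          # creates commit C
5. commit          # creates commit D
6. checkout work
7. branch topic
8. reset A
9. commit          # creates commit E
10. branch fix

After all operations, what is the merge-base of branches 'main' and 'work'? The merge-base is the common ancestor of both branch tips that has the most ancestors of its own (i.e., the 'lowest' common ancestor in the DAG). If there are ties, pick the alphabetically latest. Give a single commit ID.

Answer: A

Derivation:
After op 1 (commit): HEAD=main@B [main=B]
After op 2 (branch): HEAD=main@B [main=B work=B]
After op 3 (reset): HEAD=main@A [main=A work=B]
After op 4 (commit): HEAD=main@C [main=C work=B]
After op 5 (commit): HEAD=main@D [main=D work=B]
After op 6 (checkout): HEAD=work@B [main=D work=B]
After op 7 (branch): HEAD=work@B [main=D topic=B work=B]
After op 8 (reset): HEAD=work@A [main=D topic=B work=A]
After op 9 (commit): HEAD=work@E [main=D topic=B work=E]
After op 10 (branch): HEAD=work@E [fix=E main=D topic=B work=E]
ancestors(main=D): ['A', 'C', 'D']
ancestors(work=E): ['A', 'E']
common: ['A']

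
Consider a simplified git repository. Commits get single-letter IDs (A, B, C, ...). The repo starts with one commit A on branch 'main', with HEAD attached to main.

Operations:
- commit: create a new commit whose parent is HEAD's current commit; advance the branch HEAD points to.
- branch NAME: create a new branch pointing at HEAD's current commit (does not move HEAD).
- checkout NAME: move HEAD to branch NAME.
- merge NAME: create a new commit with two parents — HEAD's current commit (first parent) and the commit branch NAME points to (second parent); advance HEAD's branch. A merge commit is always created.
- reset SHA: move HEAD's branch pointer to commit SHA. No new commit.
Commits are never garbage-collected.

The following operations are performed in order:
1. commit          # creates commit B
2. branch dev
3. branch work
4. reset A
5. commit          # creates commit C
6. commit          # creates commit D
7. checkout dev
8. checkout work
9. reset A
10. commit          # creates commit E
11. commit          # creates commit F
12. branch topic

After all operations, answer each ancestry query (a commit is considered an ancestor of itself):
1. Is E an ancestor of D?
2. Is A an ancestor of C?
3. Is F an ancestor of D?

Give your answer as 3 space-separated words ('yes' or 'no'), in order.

Answer: no yes no

Derivation:
After op 1 (commit): HEAD=main@B [main=B]
After op 2 (branch): HEAD=main@B [dev=B main=B]
After op 3 (branch): HEAD=main@B [dev=B main=B work=B]
After op 4 (reset): HEAD=main@A [dev=B main=A work=B]
After op 5 (commit): HEAD=main@C [dev=B main=C work=B]
After op 6 (commit): HEAD=main@D [dev=B main=D work=B]
After op 7 (checkout): HEAD=dev@B [dev=B main=D work=B]
After op 8 (checkout): HEAD=work@B [dev=B main=D work=B]
After op 9 (reset): HEAD=work@A [dev=B main=D work=A]
After op 10 (commit): HEAD=work@E [dev=B main=D work=E]
After op 11 (commit): HEAD=work@F [dev=B main=D work=F]
After op 12 (branch): HEAD=work@F [dev=B main=D topic=F work=F]
ancestors(D) = {A,C,D}; E in? no
ancestors(C) = {A,C}; A in? yes
ancestors(D) = {A,C,D}; F in? no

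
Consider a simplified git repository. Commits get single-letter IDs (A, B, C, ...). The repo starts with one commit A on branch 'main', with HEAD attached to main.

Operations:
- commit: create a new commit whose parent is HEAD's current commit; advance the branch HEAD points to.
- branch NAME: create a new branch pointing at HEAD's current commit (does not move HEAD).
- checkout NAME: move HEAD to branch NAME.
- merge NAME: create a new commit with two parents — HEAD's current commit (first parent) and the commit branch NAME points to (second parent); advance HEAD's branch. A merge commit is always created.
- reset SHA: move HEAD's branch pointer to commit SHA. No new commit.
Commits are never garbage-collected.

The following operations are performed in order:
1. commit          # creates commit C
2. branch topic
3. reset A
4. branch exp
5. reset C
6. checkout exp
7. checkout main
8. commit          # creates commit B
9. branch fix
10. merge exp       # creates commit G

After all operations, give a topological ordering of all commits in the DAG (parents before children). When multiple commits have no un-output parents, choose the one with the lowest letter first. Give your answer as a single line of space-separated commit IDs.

After op 1 (commit): HEAD=main@C [main=C]
After op 2 (branch): HEAD=main@C [main=C topic=C]
After op 3 (reset): HEAD=main@A [main=A topic=C]
After op 4 (branch): HEAD=main@A [exp=A main=A topic=C]
After op 5 (reset): HEAD=main@C [exp=A main=C topic=C]
After op 6 (checkout): HEAD=exp@A [exp=A main=C topic=C]
After op 7 (checkout): HEAD=main@C [exp=A main=C topic=C]
After op 8 (commit): HEAD=main@B [exp=A main=B topic=C]
After op 9 (branch): HEAD=main@B [exp=A fix=B main=B topic=C]
After op 10 (merge): HEAD=main@G [exp=A fix=B main=G topic=C]
commit A: parents=[]
commit B: parents=['C']
commit C: parents=['A']
commit G: parents=['B', 'A']

Answer: A C B G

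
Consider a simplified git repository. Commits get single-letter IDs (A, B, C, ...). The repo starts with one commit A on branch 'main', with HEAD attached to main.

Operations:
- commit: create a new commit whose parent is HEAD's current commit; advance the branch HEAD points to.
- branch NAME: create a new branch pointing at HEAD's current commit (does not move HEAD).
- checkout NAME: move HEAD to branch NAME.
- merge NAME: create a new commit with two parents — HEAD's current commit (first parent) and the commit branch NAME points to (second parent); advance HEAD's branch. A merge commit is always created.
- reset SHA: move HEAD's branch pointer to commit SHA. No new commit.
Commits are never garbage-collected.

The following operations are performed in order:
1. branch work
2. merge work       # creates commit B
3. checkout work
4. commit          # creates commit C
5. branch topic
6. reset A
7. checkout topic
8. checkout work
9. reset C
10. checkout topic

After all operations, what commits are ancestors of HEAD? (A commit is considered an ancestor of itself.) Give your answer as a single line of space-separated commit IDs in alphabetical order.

After op 1 (branch): HEAD=main@A [main=A work=A]
After op 2 (merge): HEAD=main@B [main=B work=A]
After op 3 (checkout): HEAD=work@A [main=B work=A]
After op 4 (commit): HEAD=work@C [main=B work=C]
After op 5 (branch): HEAD=work@C [main=B topic=C work=C]
After op 6 (reset): HEAD=work@A [main=B topic=C work=A]
After op 7 (checkout): HEAD=topic@C [main=B topic=C work=A]
After op 8 (checkout): HEAD=work@A [main=B topic=C work=A]
After op 9 (reset): HEAD=work@C [main=B topic=C work=C]
After op 10 (checkout): HEAD=topic@C [main=B topic=C work=C]

Answer: A C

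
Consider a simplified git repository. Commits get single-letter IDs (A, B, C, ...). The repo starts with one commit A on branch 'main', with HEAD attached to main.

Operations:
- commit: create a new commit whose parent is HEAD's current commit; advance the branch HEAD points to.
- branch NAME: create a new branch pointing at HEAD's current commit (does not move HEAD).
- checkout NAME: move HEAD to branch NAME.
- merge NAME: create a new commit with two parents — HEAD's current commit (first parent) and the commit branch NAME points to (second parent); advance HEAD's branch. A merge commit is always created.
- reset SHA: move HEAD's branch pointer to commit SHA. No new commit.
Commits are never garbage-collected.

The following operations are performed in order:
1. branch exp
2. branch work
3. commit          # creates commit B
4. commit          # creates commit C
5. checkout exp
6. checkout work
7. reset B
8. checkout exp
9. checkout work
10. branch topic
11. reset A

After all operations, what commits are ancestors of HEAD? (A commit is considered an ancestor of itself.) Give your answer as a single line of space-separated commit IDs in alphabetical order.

Answer: A

Derivation:
After op 1 (branch): HEAD=main@A [exp=A main=A]
After op 2 (branch): HEAD=main@A [exp=A main=A work=A]
After op 3 (commit): HEAD=main@B [exp=A main=B work=A]
After op 4 (commit): HEAD=main@C [exp=A main=C work=A]
After op 5 (checkout): HEAD=exp@A [exp=A main=C work=A]
After op 6 (checkout): HEAD=work@A [exp=A main=C work=A]
After op 7 (reset): HEAD=work@B [exp=A main=C work=B]
After op 8 (checkout): HEAD=exp@A [exp=A main=C work=B]
After op 9 (checkout): HEAD=work@B [exp=A main=C work=B]
After op 10 (branch): HEAD=work@B [exp=A main=C topic=B work=B]
After op 11 (reset): HEAD=work@A [exp=A main=C topic=B work=A]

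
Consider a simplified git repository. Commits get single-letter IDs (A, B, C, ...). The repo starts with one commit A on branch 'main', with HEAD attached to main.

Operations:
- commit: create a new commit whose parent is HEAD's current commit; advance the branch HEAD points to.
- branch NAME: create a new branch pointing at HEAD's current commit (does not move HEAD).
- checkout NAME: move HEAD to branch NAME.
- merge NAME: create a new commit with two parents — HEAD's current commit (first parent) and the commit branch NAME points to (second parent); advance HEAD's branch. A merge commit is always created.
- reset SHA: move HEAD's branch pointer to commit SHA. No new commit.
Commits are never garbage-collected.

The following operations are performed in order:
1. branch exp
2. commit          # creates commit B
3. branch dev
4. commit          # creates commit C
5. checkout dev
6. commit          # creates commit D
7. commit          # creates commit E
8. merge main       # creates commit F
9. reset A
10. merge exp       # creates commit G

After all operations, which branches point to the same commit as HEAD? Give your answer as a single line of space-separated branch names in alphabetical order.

After op 1 (branch): HEAD=main@A [exp=A main=A]
After op 2 (commit): HEAD=main@B [exp=A main=B]
After op 3 (branch): HEAD=main@B [dev=B exp=A main=B]
After op 4 (commit): HEAD=main@C [dev=B exp=A main=C]
After op 5 (checkout): HEAD=dev@B [dev=B exp=A main=C]
After op 6 (commit): HEAD=dev@D [dev=D exp=A main=C]
After op 7 (commit): HEAD=dev@E [dev=E exp=A main=C]
After op 8 (merge): HEAD=dev@F [dev=F exp=A main=C]
After op 9 (reset): HEAD=dev@A [dev=A exp=A main=C]
After op 10 (merge): HEAD=dev@G [dev=G exp=A main=C]

Answer: dev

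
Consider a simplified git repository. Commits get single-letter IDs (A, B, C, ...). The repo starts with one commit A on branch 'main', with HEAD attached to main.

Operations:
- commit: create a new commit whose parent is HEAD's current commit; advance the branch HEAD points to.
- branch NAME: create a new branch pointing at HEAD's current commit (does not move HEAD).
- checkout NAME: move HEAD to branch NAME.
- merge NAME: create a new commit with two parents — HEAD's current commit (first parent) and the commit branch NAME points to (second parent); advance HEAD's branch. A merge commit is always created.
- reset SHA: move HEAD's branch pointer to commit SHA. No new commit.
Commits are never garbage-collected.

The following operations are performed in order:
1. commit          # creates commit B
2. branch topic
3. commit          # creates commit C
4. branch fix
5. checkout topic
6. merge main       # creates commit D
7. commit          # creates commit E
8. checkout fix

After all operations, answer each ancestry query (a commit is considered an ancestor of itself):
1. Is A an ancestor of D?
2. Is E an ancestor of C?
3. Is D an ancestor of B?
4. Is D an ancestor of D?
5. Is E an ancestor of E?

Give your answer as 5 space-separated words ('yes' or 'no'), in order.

Answer: yes no no yes yes

Derivation:
After op 1 (commit): HEAD=main@B [main=B]
After op 2 (branch): HEAD=main@B [main=B topic=B]
After op 3 (commit): HEAD=main@C [main=C topic=B]
After op 4 (branch): HEAD=main@C [fix=C main=C topic=B]
After op 5 (checkout): HEAD=topic@B [fix=C main=C topic=B]
After op 6 (merge): HEAD=topic@D [fix=C main=C topic=D]
After op 7 (commit): HEAD=topic@E [fix=C main=C topic=E]
After op 8 (checkout): HEAD=fix@C [fix=C main=C topic=E]
ancestors(D) = {A,B,C,D}; A in? yes
ancestors(C) = {A,B,C}; E in? no
ancestors(B) = {A,B}; D in? no
ancestors(D) = {A,B,C,D}; D in? yes
ancestors(E) = {A,B,C,D,E}; E in? yes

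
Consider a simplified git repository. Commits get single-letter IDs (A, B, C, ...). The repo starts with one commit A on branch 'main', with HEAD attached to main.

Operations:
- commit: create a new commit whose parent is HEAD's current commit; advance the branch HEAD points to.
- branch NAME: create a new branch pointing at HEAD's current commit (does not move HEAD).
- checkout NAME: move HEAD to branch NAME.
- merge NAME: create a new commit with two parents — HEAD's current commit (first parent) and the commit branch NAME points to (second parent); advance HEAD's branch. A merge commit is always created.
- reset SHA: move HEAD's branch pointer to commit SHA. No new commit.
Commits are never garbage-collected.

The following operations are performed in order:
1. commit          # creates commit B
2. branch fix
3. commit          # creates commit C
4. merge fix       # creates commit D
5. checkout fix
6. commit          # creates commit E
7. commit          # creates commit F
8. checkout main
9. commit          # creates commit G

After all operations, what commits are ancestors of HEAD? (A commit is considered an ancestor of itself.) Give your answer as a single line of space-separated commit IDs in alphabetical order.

Answer: A B C D G

Derivation:
After op 1 (commit): HEAD=main@B [main=B]
After op 2 (branch): HEAD=main@B [fix=B main=B]
After op 3 (commit): HEAD=main@C [fix=B main=C]
After op 4 (merge): HEAD=main@D [fix=B main=D]
After op 5 (checkout): HEAD=fix@B [fix=B main=D]
After op 6 (commit): HEAD=fix@E [fix=E main=D]
After op 7 (commit): HEAD=fix@F [fix=F main=D]
After op 8 (checkout): HEAD=main@D [fix=F main=D]
After op 9 (commit): HEAD=main@G [fix=F main=G]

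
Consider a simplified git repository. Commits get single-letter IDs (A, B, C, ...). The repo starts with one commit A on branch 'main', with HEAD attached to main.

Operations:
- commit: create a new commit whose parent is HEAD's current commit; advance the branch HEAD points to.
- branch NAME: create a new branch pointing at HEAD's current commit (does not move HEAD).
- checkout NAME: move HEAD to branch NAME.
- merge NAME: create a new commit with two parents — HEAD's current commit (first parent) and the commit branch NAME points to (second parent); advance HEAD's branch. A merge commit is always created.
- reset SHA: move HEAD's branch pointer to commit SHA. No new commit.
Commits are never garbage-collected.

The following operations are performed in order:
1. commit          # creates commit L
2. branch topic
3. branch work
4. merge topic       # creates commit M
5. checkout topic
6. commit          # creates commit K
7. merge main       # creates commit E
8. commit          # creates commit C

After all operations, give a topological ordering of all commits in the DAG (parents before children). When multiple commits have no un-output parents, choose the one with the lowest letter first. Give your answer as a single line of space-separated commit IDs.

After op 1 (commit): HEAD=main@L [main=L]
After op 2 (branch): HEAD=main@L [main=L topic=L]
After op 3 (branch): HEAD=main@L [main=L topic=L work=L]
After op 4 (merge): HEAD=main@M [main=M topic=L work=L]
After op 5 (checkout): HEAD=topic@L [main=M topic=L work=L]
After op 6 (commit): HEAD=topic@K [main=M topic=K work=L]
After op 7 (merge): HEAD=topic@E [main=M topic=E work=L]
After op 8 (commit): HEAD=topic@C [main=M topic=C work=L]
commit A: parents=[]
commit C: parents=['E']
commit E: parents=['K', 'M']
commit K: parents=['L']
commit L: parents=['A']
commit M: parents=['L', 'L']

Answer: A L K M E C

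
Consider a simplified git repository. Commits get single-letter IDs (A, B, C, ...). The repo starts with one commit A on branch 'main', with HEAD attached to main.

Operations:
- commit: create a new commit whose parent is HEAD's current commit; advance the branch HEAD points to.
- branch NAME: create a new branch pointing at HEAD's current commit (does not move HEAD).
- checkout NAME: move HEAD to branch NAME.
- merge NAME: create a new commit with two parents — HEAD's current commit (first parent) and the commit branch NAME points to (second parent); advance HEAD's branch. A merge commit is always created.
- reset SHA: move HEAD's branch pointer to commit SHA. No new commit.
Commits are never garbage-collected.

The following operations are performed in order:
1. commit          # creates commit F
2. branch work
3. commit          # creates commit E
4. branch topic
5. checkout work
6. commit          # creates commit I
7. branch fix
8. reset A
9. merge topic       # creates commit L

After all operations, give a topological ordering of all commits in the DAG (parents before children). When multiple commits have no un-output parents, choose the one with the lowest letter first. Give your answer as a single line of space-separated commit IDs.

After op 1 (commit): HEAD=main@F [main=F]
After op 2 (branch): HEAD=main@F [main=F work=F]
After op 3 (commit): HEAD=main@E [main=E work=F]
After op 4 (branch): HEAD=main@E [main=E topic=E work=F]
After op 5 (checkout): HEAD=work@F [main=E topic=E work=F]
After op 6 (commit): HEAD=work@I [main=E topic=E work=I]
After op 7 (branch): HEAD=work@I [fix=I main=E topic=E work=I]
After op 8 (reset): HEAD=work@A [fix=I main=E topic=E work=A]
After op 9 (merge): HEAD=work@L [fix=I main=E topic=E work=L]
commit A: parents=[]
commit E: parents=['F']
commit F: parents=['A']
commit I: parents=['F']
commit L: parents=['A', 'E']

Answer: A F E I L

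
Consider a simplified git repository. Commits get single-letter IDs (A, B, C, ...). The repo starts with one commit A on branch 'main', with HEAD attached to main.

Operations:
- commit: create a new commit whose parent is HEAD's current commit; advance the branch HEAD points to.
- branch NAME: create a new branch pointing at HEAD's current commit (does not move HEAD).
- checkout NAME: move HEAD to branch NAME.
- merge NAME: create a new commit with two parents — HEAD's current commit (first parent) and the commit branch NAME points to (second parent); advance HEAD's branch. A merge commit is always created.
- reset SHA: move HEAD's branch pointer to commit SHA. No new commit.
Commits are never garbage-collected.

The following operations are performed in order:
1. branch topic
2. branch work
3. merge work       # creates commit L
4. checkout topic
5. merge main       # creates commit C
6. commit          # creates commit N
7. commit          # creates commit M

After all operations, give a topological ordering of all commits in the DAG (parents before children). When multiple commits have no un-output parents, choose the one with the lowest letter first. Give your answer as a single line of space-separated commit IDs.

After op 1 (branch): HEAD=main@A [main=A topic=A]
After op 2 (branch): HEAD=main@A [main=A topic=A work=A]
After op 3 (merge): HEAD=main@L [main=L topic=A work=A]
After op 4 (checkout): HEAD=topic@A [main=L topic=A work=A]
After op 5 (merge): HEAD=topic@C [main=L topic=C work=A]
After op 6 (commit): HEAD=topic@N [main=L topic=N work=A]
After op 7 (commit): HEAD=topic@M [main=L topic=M work=A]
commit A: parents=[]
commit C: parents=['A', 'L']
commit L: parents=['A', 'A']
commit M: parents=['N']
commit N: parents=['C']

Answer: A L C N M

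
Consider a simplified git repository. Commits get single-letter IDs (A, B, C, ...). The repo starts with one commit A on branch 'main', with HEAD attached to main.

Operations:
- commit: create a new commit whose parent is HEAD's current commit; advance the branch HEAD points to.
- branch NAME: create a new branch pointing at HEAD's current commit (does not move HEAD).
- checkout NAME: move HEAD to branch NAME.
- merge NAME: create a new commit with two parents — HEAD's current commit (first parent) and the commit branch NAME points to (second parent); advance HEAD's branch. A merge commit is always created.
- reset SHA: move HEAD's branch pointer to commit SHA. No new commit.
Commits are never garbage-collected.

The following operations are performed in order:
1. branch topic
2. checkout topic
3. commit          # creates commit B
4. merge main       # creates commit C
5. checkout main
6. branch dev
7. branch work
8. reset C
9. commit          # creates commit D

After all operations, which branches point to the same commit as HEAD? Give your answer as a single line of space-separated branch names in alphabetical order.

After op 1 (branch): HEAD=main@A [main=A topic=A]
After op 2 (checkout): HEAD=topic@A [main=A topic=A]
After op 3 (commit): HEAD=topic@B [main=A topic=B]
After op 4 (merge): HEAD=topic@C [main=A topic=C]
After op 5 (checkout): HEAD=main@A [main=A topic=C]
After op 6 (branch): HEAD=main@A [dev=A main=A topic=C]
After op 7 (branch): HEAD=main@A [dev=A main=A topic=C work=A]
After op 8 (reset): HEAD=main@C [dev=A main=C topic=C work=A]
After op 9 (commit): HEAD=main@D [dev=A main=D topic=C work=A]

Answer: main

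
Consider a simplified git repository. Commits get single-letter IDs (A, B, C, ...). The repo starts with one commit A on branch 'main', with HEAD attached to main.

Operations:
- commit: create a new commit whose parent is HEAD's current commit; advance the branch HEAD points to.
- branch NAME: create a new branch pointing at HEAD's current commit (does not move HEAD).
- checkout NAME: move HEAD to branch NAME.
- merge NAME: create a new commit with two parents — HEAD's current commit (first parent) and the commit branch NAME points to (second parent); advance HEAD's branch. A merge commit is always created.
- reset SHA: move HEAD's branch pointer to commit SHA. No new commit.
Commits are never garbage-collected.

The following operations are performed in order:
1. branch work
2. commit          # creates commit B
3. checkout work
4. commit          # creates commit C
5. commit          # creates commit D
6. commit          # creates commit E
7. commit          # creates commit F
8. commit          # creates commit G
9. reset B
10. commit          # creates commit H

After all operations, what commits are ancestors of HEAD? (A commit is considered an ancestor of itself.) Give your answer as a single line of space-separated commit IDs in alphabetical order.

After op 1 (branch): HEAD=main@A [main=A work=A]
After op 2 (commit): HEAD=main@B [main=B work=A]
After op 3 (checkout): HEAD=work@A [main=B work=A]
After op 4 (commit): HEAD=work@C [main=B work=C]
After op 5 (commit): HEAD=work@D [main=B work=D]
After op 6 (commit): HEAD=work@E [main=B work=E]
After op 7 (commit): HEAD=work@F [main=B work=F]
After op 8 (commit): HEAD=work@G [main=B work=G]
After op 9 (reset): HEAD=work@B [main=B work=B]
After op 10 (commit): HEAD=work@H [main=B work=H]

Answer: A B H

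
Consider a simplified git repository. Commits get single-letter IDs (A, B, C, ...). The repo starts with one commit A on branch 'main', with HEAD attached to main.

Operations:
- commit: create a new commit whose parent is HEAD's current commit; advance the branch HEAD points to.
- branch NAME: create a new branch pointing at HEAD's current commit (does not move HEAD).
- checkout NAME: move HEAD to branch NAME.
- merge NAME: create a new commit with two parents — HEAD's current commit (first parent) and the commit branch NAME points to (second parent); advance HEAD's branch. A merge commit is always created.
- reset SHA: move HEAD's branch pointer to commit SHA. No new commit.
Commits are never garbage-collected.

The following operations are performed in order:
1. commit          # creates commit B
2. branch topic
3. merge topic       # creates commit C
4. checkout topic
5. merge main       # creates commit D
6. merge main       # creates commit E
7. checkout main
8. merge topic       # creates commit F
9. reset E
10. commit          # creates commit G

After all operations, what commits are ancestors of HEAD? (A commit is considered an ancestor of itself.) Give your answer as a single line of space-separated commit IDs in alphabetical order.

After op 1 (commit): HEAD=main@B [main=B]
After op 2 (branch): HEAD=main@B [main=B topic=B]
After op 3 (merge): HEAD=main@C [main=C topic=B]
After op 4 (checkout): HEAD=topic@B [main=C topic=B]
After op 5 (merge): HEAD=topic@D [main=C topic=D]
After op 6 (merge): HEAD=topic@E [main=C topic=E]
After op 7 (checkout): HEAD=main@C [main=C topic=E]
After op 8 (merge): HEAD=main@F [main=F topic=E]
After op 9 (reset): HEAD=main@E [main=E topic=E]
After op 10 (commit): HEAD=main@G [main=G topic=E]

Answer: A B C D E G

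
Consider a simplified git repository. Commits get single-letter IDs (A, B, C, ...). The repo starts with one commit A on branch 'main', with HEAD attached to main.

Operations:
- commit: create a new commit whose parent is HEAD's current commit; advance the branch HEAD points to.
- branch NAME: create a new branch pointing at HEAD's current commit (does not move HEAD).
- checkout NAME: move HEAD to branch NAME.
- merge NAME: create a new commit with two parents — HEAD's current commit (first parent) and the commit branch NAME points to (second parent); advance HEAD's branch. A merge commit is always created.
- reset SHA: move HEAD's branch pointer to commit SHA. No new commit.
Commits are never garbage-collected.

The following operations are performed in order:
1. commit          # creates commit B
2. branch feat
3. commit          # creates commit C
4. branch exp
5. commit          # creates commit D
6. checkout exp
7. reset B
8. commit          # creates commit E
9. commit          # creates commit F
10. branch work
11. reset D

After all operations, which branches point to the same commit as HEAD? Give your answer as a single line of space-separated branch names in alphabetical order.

After op 1 (commit): HEAD=main@B [main=B]
After op 2 (branch): HEAD=main@B [feat=B main=B]
After op 3 (commit): HEAD=main@C [feat=B main=C]
After op 4 (branch): HEAD=main@C [exp=C feat=B main=C]
After op 5 (commit): HEAD=main@D [exp=C feat=B main=D]
After op 6 (checkout): HEAD=exp@C [exp=C feat=B main=D]
After op 7 (reset): HEAD=exp@B [exp=B feat=B main=D]
After op 8 (commit): HEAD=exp@E [exp=E feat=B main=D]
After op 9 (commit): HEAD=exp@F [exp=F feat=B main=D]
After op 10 (branch): HEAD=exp@F [exp=F feat=B main=D work=F]
After op 11 (reset): HEAD=exp@D [exp=D feat=B main=D work=F]

Answer: exp main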